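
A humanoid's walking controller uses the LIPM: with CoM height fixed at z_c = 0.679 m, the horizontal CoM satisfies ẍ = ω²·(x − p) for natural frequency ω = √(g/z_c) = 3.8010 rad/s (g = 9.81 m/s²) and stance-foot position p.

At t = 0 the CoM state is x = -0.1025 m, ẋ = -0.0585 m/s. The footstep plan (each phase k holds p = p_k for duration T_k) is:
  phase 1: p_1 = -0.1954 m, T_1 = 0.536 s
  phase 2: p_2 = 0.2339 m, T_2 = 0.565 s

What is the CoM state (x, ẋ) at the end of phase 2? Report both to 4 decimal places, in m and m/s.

phase 1: p=-0.1954, T=0.536, ωT=2.037336, cosh=3.900262, sinh=3.769887; start (x,ẋ)=(-0.102500, -0.058500) → end (x,ẋ)=(0.108913, 1.103030)
phase 2: p=0.2339, T=0.565, ωT=2.147565, cosh=4.340374, sinh=4.223606; start (x,ẋ)=(0.108913, 1.103030) → end (x,ẋ)=(0.917079, 2.781035)

x = 0.9171, ẋ = 2.7810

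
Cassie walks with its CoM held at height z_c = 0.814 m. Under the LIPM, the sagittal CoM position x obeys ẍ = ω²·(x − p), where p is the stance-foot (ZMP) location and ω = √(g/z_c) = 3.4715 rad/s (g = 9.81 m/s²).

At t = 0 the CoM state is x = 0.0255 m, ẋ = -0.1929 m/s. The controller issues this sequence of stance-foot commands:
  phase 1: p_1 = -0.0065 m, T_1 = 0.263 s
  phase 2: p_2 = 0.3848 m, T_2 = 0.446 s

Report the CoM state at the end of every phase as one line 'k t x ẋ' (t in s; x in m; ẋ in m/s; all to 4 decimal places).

1 0.2630 -0.0183 -0.1629
2 0.7090 -0.7114 -3.5425

phase 1: p=-0.0065, T=0.263, ωT=0.913004, cosh=1.446557, sinh=1.045241; start (x,ẋ)=(0.025500, -0.192900) → end (x,ẋ)=(-0.018291, -0.162927)
phase 2: p=0.3848, T=0.446, ωT=1.548289, cosh=2.458014, sinh=2.245402; start (x,ẋ)=(-0.018291, -0.162927) → end (x,ẋ)=(-0.711386, -3.542535)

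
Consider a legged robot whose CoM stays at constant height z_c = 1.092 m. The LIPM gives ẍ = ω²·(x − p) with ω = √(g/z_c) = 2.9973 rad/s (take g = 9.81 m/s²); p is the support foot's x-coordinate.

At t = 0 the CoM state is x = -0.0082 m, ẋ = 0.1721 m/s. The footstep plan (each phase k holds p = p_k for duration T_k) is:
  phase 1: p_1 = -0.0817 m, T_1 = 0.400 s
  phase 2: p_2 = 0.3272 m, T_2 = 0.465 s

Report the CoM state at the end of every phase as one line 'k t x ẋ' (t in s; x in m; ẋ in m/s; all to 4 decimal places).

phase 1: p=-0.0817, T=0.400, ωT=1.198920, cosh=1.809026, sinh=1.507507; start (x,ẋ)=(-0.008200, 0.172100) → end (x,ẋ)=(0.137822, 0.643440)
phase 2: p=0.3272, T=0.465, ωT=1.393745, cosh=2.139028, sinh=1.890884; start (x,ẋ)=(0.137822, 0.643440) → end (x,ẋ)=(0.328037, 0.303027)

1 0.4000 0.1378 0.6434
2 0.8650 0.3280 0.3030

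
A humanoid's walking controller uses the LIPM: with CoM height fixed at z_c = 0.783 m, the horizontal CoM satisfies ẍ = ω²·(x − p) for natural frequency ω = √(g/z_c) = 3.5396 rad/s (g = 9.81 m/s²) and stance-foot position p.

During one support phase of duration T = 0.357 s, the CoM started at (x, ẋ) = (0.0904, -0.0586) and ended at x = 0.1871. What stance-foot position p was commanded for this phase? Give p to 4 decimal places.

ωT = 3.5396·0.357 = 1.263637; cosh(ωT) = 1.910446, sinh(ωT) = 1.627822
x(T) = p + (x₀−p)·cosh(ωT) + (ẋ₀/ω)·sinh(ωT) ⇒ p·(1 − cosh) = x(T) − x₀·cosh − (ẋ₀/ω)·sinh
numerator   = 0.1871 − (0.0904)·1.910446 − (-0.0586/3.5396)·1.627822 = 0.041345
denominator = 1 − 1.910446 = -0.910446
p = 0.041345 / -0.910446 = -0.0454

p = -0.0454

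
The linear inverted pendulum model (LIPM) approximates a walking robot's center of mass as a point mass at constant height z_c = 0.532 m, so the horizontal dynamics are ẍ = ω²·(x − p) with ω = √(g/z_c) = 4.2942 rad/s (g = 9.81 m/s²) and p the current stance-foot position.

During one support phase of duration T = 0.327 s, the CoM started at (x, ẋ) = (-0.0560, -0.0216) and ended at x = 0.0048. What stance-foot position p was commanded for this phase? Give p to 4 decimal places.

p = -0.1168

ωT = 4.2942·0.327 = 1.404203; cosh(ωT) = 2.158922, sinh(ωT) = 1.913359
x(T) = p + (x₀−p)·cosh(ωT) + (ẋ₀/ω)·sinh(ωT) ⇒ p·(1 − cosh) = x(T) − x₀·cosh − (ẋ₀/ω)·sinh
numerator   = 0.0048 − (-0.0560)·2.158922 − (-0.0216/4.2942)·1.913359 = 0.135324
denominator = 1 − 2.158922 = -1.158922
p = 0.135324 / -1.158922 = -0.1168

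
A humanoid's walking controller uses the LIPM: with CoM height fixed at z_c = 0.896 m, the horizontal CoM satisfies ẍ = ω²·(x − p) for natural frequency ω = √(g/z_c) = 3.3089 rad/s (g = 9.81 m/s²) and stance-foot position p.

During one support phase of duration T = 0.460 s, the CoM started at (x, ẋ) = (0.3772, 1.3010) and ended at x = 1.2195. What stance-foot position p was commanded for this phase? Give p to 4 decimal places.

p = 0.3883

ωT = 3.3089·0.460 = 1.522094; cosh(ωT) = 2.400032, sinh(ωT) = 2.181778
x(T) = p + (x₀−p)·cosh(ωT) + (ẋ₀/ω)·sinh(ωT) ⇒ p·(1 − cosh) = x(T) − x₀·cosh − (ẋ₀/ω)·sinh
numerator   = 1.2195 − (0.3772)·2.400032 − (1.3010/3.3089)·2.181778 = -0.543628
denominator = 1 − 2.400032 = -1.400032
p = -0.543628 / -1.400032 = 0.3883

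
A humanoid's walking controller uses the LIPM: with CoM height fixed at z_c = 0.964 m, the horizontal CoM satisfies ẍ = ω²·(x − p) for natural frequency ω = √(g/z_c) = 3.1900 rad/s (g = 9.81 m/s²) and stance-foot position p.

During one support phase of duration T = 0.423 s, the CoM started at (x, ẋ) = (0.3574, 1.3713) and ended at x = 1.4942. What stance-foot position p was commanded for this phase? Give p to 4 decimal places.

ωT = 3.1900·0.423 = 1.349370; cosh(ωT) = 2.057200, sinh(ωT) = 1.797796
x(T) = p + (x₀−p)·cosh(ωT) + (ẋ₀/ω)·sinh(ωT) ⇒ p·(1 − cosh) = x(T) − x₀·cosh − (ẋ₀/ω)·sinh
numerator   = 1.4942 − (0.3574)·2.057200 − (1.3713/3.1900)·1.797796 = -0.013870
denominator = 1 − 2.057200 = -1.057200
p = -0.013870 / -1.057200 = 0.0131

p = 0.0131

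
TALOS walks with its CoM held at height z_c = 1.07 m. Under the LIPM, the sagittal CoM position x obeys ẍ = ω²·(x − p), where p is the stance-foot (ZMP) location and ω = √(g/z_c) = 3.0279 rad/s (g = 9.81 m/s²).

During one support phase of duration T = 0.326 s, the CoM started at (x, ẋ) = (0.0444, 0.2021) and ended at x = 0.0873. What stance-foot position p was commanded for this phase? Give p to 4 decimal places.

ωT = 3.0279·0.326 = 0.987095; cosh(ωT) = 1.528043, sinh(ωT) = 1.155386
x(T) = p + (x₀−p)·cosh(ωT) + (ẋ₀/ω)·sinh(ωT) ⇒ p·(1 − cosh) = x(T) − x₀·cosh − (ẋ₀/ω)·sinh
numerator   = 0.0873 − (0.0444)·1.528043 − (0.2021/3.0279)·1.155386 = -0.057662
denominator = 1 − 1.528043 = -0.528043
p = -0.057662 / -0.528043 = 0.1092

p = 0.1092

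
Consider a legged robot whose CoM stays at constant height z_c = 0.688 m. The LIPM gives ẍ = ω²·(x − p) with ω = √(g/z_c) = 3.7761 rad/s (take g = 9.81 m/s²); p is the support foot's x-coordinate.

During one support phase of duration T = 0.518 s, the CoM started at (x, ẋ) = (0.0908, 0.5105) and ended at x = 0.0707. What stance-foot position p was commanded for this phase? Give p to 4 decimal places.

p = 0.2782

ωT = 3.7761·0.518 = 1.956020; cosh(ωT) = 3.606273, sinh(ωT) = 3.464853
x(T) = p + (x₀−p)·cosh(ωT) + (ẋ₀/ω)·sinh(ωT) ⇒ p·(1 − cosh) = x(T) − x₀·cosh − (ẋ₀/ω)·sinh
numerator   = 0.0707 − (0.0908)·3.606273 − (0.5105/3.7761)·3.464853 = -0.725171
denominator = 1 − 3.606273 = -2.606273
p = -0.725171 / -2.606273 = 0.2782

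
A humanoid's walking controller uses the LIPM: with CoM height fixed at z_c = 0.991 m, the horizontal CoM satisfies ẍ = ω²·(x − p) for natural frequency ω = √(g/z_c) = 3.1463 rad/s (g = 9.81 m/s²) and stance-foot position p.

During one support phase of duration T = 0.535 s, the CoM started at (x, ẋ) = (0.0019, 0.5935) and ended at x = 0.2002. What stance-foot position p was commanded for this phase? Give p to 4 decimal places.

ωT = 3.1463·0.535 = 1.683271; cosh(ωT) = 2.784449, sinh(ωT) = 2.598684
x(T) = p + (x₀−p)·cosh(ωT) + (ẋ₀/ω)·sinh(ωT) ⇒ p·(1 − cosh) = x(T) − x₀·cosh − (ẋ₀/ω)·sinh
numerator   = 0.2002 − (0.0019)·2.784449 − (0.5935/3.1463)·2.598684 = -0.295291
denominator = 1 − 2.784449 = -1.784449
p = -0.295291 / -1.784449 = 0.1655

p = 0.1655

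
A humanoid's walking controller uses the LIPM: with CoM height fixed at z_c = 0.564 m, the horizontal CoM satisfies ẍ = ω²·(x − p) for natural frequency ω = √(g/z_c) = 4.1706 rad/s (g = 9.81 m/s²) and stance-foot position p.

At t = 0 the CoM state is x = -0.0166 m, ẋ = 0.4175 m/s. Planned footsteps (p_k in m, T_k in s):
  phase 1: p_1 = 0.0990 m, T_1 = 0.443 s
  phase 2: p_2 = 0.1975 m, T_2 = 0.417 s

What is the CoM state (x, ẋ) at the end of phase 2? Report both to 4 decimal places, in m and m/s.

phase 1: p=0.0990, T=0.443, ωT=1.847576, cosh=3.251020, sinh=3.093401; start (x,ẋ)=(-0.016600, 0.417500) → end (x,ẋ)=(0.032849, -0.134094)
phase 2: p=0.1975, T=0.417, ωT=1.739140, cosh=2.934059, sinh=2.758388; start (x,ẋ)=(0.032849, -0.134094) → end (x,ẋ)=(-0.374285, -2.287611)

x = -0.3743, ẋ = -2.2876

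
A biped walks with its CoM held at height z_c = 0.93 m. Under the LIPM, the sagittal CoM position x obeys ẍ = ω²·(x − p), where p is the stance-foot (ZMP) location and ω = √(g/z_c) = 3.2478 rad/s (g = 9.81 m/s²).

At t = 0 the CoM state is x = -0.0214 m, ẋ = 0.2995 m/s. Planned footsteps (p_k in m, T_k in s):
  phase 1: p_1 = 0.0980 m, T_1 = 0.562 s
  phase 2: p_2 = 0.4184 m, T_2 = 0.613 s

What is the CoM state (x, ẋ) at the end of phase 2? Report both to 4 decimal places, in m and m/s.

x = -1.3963, ẋ = -5.7365

phase 1: p=0.0980, T=0.562, ωT=1.825264, cosh=3.182803, sinh=3.021628; start (x,ẋ)=(-0.021400, 0.299500) → end (x,ẋ)=(-0.003383, -0.218499)
phase 2: p=0.4184, T=0.613, ωT=1.990901, cosh=3.729352, sinh=3.592779; start (x,ẋ)=(-0.003383, -0.218499) → end (x,ẋ)=(-1.396287, -5.736495)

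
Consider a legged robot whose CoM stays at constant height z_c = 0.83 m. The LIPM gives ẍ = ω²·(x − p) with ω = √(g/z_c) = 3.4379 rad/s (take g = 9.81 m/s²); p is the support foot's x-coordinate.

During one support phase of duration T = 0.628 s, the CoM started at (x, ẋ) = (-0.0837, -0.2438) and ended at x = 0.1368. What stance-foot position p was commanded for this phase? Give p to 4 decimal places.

ωT = 3.4379·0.628 = 2.159001; cosh(ωT) = 4.388961, sinh(ωT) = 4.273520
x(T) = p + (x₀−p)·cosh(ωT) + (ẋ₀/ω)·sinh(ωT) ⇒ p·(1 − cosh) = x(T) − x₀·cosh − (ẋ₀/ω)·sinh
numerator   = 0.1368 − (-0.0837)·4.388961 − (-0.2438/3.4379)·4.273520 = 0.807214
denominator = 1 − 4.388961 = -3.388961
p = 0.807214 / -3.388961 = -0.2382

p = -0.2382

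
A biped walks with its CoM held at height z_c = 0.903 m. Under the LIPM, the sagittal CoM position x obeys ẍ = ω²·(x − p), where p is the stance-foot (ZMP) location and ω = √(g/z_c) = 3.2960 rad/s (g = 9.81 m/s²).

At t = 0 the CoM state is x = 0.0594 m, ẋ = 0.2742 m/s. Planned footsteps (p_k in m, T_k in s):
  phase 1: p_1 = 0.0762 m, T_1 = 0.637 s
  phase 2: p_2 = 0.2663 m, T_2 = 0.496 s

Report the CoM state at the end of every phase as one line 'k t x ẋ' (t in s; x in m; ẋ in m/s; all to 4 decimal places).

1 0.6370 0.3410 0.9133
2 1.1330 1.1487 3.0386

phase 1: p=0.0762, T=0.637, ωT=2.099552, cosh=4.142512, sinh=4.020000; start (x,ẋ)=(0.059400, 0.274200) → end (x,ẋ)=(0.341037, 0.913278)
phase 2: p=0.2663, T=0.496, ωT=1.634816, cosh=2.661751, sinh=2.466763; start (x,ẋ)=(0.341037, 0.913278) → end (x,ẋ)=(1.148738, 3.038562)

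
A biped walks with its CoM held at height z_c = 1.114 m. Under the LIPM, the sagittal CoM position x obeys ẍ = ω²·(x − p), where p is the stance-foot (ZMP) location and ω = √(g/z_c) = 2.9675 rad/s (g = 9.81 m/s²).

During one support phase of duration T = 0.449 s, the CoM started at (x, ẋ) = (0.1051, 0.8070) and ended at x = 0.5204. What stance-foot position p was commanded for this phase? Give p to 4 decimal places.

p = 0.1676

ωT = 2.9675·0.449 = 1.332407; cosh(ωT) = 2.026999, sinh(ωT) = 1.763158
x(T) = p + (x₀−p)·cosh(ωT) + (ẋ₀/ω)·sinh(ωT) ⇒ p·(1 − cosh) = x(T) − x₀·cosh − (ẋ₀/ω)·sinh
numerator   = 0.5204 − (0.1051)·2.026999 − (0.8070/2.9675)·1.763158 = -0.172122
denominator = 1 − 2.026999 = -1.026999
p = -0.172122 / -1.026999 = 0.1676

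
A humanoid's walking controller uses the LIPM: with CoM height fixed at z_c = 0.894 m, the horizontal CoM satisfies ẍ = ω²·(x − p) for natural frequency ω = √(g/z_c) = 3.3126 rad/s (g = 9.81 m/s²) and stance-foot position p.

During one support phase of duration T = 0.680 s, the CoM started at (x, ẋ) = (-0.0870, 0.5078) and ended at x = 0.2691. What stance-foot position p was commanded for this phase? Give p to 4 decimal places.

ωT = 3.3126·0.680 = 2.252568; cosh(ωT) = 4.808630, sinh(ωT) = 4.703501
x(T) = p + (x₀−p)·cosh(ωT) + (ẋ₀/ω)·sinh(ωT) ⇒ p·(1 − cosh) = x(T) − x₀·cosh − (ẋ₀/ω)·sinh
numerator   = 0.2691 − (-0.0870)·4.808630 − (0.5078/3.3126)·4.703501 = -0.033565
denominator = 1 − 4.808630 = -3.808630
p = -0.033565 / -3.808630 = 0.0088

p = 0.0088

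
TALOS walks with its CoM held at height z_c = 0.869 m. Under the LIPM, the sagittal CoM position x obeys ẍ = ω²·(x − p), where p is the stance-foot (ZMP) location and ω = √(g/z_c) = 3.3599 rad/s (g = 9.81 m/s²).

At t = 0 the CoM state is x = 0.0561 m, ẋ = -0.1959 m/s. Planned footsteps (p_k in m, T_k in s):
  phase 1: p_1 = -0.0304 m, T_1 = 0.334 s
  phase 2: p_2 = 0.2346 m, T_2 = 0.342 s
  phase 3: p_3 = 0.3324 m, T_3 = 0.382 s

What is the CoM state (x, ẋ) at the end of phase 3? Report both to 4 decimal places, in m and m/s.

x = -0.8830, ẋ = -3.9283

phase 1: p=-0.0304, T=0.334, ωT=1.122207, cosh=1.698593, sinh=1.373032; start (x,ẋ)=(0.056100, -0.195900) → end (x,ẋ)=(0.036473, 0.066292)
phase 2: p=0.2346, T=0.342, ωT=1.149086, cosh=1.736117, sinh=1.419190; start (x,ẋ)=(0.036473, 0.066292) → end (x,ẋ)=(-0.081370, -0.829645)
phase 3: p=0.3324, T=0.382, ωT=1.283482, cosh=1.943128, sinh=1.666057; start (x,ẋ)=(-0.081370, -0.829645) → end (x,ẋ)=(-0.883000, -3.928302)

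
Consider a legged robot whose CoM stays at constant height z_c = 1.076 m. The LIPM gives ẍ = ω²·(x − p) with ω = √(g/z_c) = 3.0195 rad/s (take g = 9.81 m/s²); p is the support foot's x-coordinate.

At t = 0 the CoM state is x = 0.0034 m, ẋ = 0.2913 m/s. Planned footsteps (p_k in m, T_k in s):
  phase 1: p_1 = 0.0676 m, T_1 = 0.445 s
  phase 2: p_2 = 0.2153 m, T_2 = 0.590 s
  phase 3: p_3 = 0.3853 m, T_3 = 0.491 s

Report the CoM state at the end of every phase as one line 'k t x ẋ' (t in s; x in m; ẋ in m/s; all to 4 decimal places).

1 0.4450 0.1085 0.2500
2 1.0350 0.1281 -0.1669
3 1.5260 -0.3258 -2.0087

phase 1: p=0.0676, T=0.445, ωT=1.343677, cosh=2.046999, sinh=1.786115; start (x,ẋ)=(0.003400, 0.291300) → end (x,ẋ)=(0.108494, 0.250049)
phase 2: p=0.2153, T=0.590, ωT=1.781505, cosh=3.053586, sinh=2.885202; start (x,ẋ)=(0.108494, 0.250049) → end (x,ẋ)=(0.128087, -0.166930)
phase 3: p=0.3853, T=0.491, ωT=1.482574, cosh=2.315661, sinh=2.088609; start (x,ẋ)=(0.128087, -0.166930) → end (x,ẋ)=(-0.325784, -2.008678)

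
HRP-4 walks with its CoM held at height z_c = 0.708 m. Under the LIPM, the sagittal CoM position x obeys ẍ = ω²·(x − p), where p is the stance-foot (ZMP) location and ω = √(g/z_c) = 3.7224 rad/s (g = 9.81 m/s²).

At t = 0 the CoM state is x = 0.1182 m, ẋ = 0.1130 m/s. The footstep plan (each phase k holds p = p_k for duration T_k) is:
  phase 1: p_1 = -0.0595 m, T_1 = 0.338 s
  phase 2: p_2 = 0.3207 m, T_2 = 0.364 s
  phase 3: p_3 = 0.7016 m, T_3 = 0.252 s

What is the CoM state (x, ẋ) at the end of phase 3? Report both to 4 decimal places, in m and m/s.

phase 1: p=-0.0595, T=0.338, ωT=1.258171, cosh=1.901577, sinh=1.617403; start (x,ẋ)=(0.118200, 0.113000) → end (x,ẋ)=(0.327509, 1.284743)
phase 2: p=0.3207, T=0.364, ωT=1.354954, cosh=2.067270, sinh=1.809311; start (x,ẋ)=(0.327509, 1.284743) → end (x,ẋ)=(0.959239, 2.701771)
phase 3: p=0.7016, T=0.252, ωT=0.938045, cosh=1.473187, sinh=1.081794; start (x,ẋ)=(0.959239, 2.701771) → end (x,ẋ)=(1.866332, 5.017693)

x = 1.8663, ẋ = 5.0177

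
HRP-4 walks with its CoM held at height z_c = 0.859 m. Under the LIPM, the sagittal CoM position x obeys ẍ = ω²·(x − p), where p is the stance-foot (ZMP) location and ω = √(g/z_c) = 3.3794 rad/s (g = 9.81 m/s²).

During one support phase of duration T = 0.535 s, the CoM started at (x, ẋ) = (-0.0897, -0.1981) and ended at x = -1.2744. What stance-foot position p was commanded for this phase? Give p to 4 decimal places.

ωT = 3.3794·0.535 = 1.807979; cosh(ωT) = 3.131048, sinh(ωT) = 2.967063
x(T) = p + (x₀−p)·cosh(ωT) + (ẋ₀/ω)·sinh(ωT) ⇒ p·(1 − cosh) = x(T) − x₀·cosh − (ẋ₀/ω)·sinh
numerator   = -1.2744 − (-0.0897)·3.131048 − (-0.1981/3.3794)·2.967063 = -0.819616
denominator = 1 − 3.131048 = -2.131048
p = -0.819616 / -2.131048 = 0.3846

p = 0.3846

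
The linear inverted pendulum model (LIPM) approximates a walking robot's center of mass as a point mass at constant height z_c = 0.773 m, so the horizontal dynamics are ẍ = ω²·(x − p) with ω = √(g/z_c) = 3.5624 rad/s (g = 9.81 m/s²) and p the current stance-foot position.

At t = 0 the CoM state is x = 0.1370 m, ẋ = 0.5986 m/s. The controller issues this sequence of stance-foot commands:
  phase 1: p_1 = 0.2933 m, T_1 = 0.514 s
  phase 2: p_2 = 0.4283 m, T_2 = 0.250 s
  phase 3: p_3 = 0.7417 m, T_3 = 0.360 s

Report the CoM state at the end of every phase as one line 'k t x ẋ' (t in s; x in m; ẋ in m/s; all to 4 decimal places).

phase 1: p=0.2933, T=0.514, ωT=1.831074, cosh=3.200412, sinh=3.040171; start (x,ẋ)=(0.137000, 0.598600) → end (x,ẋ)=(0.303924, 0.222990)
phase 2: p=0.4283, T=0.250, ωT=0.890600, cosh=1.423500, sinh=1.013091; start (x,ẋ)=(0.303924, 0.222990) → end (x,ẋ)=(0.314666, -0.131451)
phase 3: p=0.7417, T=0.360, ωT=1.282464, cosh=1.941433, sinh=1.664080; start (x,ẋ)=(0.314666, -0.131451) → end (x,ẋ)=(-0.148763, -2.786714)

1 0.5140 0.3039 0.2230
2 0.7640 0.3147 -0.1315
3 1.1240 -0.1488 -2.7867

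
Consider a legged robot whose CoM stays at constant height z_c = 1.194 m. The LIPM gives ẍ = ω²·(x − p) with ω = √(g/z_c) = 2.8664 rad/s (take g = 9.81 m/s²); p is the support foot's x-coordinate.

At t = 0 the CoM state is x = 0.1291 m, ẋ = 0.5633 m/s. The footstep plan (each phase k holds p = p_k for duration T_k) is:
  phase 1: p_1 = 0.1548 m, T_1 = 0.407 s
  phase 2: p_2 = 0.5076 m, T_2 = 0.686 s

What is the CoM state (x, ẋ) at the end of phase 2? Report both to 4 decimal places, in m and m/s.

x = 1.1772, ẋ = 2.0888

phase 1: p=0.1548, T=0.407, ωT=1.166625, cosh=1.761276, sinh=1.449860; start (x,ẋ)=(0.129100, 0.563300) → end (x,ẋ)=(0.394459, 0.885321)
phase 2: p=0.5076, T=0.686, ωT=1.966350, cosh=3.642260, sinh=3.502294; start (x,ẋ)=(0.394459, 0.885321) → end (x,ẋ)=(1.177236, 2.088751)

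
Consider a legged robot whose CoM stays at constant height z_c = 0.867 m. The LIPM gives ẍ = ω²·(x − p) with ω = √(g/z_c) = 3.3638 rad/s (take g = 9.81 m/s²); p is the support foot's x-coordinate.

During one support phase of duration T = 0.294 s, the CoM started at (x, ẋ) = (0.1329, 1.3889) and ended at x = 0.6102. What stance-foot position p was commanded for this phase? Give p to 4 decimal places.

p = 0.1347

ωT = 3.3638·0.294 = 0.988957; cosh(ωT) = 1.530197, sinh(ωT) = 1.158233
x(T) = p + (x₀−p)·cosh(ωT) + (ẋ₀/ω)·sinh(ωT) ⇒ p·(1 − cosh) = x(T) − x₀·cosh − (ẋ₀/ω)·sinh
numerator   = 0.6102 − (0.1329)·1.530197 − (1.3889/3.3638)·1.158233 = -0.071393
denominator = 1 − 1.530197 = -0.530197
p = -0.071393 / -0.530197 = 0.1347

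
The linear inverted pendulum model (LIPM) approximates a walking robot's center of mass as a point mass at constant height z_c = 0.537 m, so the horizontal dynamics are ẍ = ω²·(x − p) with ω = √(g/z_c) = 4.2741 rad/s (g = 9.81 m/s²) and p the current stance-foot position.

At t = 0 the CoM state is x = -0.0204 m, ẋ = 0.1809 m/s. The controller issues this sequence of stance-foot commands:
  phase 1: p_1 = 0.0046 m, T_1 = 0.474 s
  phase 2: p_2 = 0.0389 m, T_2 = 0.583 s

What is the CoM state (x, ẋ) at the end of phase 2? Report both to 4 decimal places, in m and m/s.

phase 1: p=0.0046, T=0.474, ωT=2.025923, cosh=3.857491, sinh=3.725619; start (x,ẋ)=(-0.020400, 0.180900) → end (x,ẋ)=(0.065848, 0.299728)
phase 2: p=0.0389, T=0.583, ωT=2.491800, cosh=6.082885, sinh=6.000124; start (x,ẋ)=(0.065848, 0.299728) → end (x,ẋ)=(0.623593, 2.514310)

x = 0.6236, ẋ = 2.5143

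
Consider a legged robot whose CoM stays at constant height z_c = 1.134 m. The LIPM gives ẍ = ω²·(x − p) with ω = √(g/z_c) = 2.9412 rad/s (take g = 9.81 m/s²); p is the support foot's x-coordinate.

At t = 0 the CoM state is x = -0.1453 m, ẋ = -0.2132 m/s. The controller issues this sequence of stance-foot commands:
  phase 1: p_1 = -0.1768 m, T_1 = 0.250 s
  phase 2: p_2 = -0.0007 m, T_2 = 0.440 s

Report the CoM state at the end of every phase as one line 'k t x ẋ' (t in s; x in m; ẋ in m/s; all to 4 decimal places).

1 0.2500 -0.1946 -0.1990
2 0.6900 -0.4951 -1.3525

phase 1: p=-0.1768, T=0.250, ωT=0.735300, cosh=1.282735, sinh=0.803373; start (x,ẋ)=(-0.145300, -0.213200) → end (x,ẋ)=(-0.194628, -0.199048)
phase 2: p=-0.0007, T=0.440, ωT=1.294128, cosh=1.960975, sinh=1.686838; start (x,ẋ)=(-0.194628, -0.199048) → end (x,ẋ)=(-0.495147, -1.352471)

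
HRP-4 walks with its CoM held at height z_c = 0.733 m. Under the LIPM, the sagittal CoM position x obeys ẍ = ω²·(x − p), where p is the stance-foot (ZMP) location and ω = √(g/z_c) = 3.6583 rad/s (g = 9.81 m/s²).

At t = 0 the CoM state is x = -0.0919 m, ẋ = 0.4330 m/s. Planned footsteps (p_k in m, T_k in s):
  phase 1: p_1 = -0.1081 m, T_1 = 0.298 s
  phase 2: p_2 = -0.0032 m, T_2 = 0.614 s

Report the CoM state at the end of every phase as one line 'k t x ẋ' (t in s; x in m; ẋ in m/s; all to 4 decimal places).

phase 1: p=-0.1081, T=0.298, ωT=1.090173, cosh=1.655474, sinh=1.319316; start (x,ẋ)=(-0.091900, 0.433000) → end (x,ẋ)=(0.074874, 0.795009)
phase 2: p=-0.0032, T=0.614, ωT=2.246196, cosh=4.778758, sinh=4.672957; start (x,ẋ)=(0.074874, 0.795009) → end (x,ẋ)=(1.385408, 5.133839)

1 0.2980 0.0749 0.7950
2 0.9120 1.3854 5.1338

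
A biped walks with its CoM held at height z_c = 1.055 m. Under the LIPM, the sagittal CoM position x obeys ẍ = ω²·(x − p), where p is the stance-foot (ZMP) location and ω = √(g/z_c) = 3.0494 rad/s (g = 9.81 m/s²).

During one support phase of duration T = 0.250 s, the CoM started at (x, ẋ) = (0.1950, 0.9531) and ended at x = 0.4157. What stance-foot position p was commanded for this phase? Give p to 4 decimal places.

p = 0.3306

ωT = 3.0494·0.250 = 0.762350; cosh(ωT) = 1.304938, sinh(ωT) = 0.838369
x(T) = p + (x₀−p)·cosh(ωT) + (ẋ₀/ω)·sinh(ωT) ⇒ p·(1 − cosh) = x(T) − x₀·cosh − (ẋ₀/ω)·sinh
numerator   = 0.4157 − (0.1950)·1.304938 − (0.9531/3.0494)·0.838369 = -0.100798
denominator = 1 − 1.304938 = -0.304938
p = -0.100798 / -0.304938 = 0.3306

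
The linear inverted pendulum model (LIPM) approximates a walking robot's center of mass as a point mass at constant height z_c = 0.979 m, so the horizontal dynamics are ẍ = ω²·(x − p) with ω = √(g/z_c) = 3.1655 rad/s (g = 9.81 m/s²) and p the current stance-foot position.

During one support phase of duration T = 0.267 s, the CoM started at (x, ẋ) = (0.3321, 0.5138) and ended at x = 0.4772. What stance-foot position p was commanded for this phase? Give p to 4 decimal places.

ωT = 3.1655·0.267 = 0.845189; cosh(ωT) = 1.378947, sinh(ωT) = 0.949470
x(T) = p + (x₀−p)·cosh(ωT) + (ẋ₀/ω)·sinh(ωT) ⇒ p·(1 − cosh) = x(T) − x₀·cosh − (ẋ₀/ω)·sinh
numerator   = 0.4772 − (0.3321)·1.378947 − (0.5138/3.1655)·0.949470 = -0.134859
denominator = 1 − 1.378947 = -0.378947
p = -0.134859 / -0.378947 = 0.3559

p = 0.3559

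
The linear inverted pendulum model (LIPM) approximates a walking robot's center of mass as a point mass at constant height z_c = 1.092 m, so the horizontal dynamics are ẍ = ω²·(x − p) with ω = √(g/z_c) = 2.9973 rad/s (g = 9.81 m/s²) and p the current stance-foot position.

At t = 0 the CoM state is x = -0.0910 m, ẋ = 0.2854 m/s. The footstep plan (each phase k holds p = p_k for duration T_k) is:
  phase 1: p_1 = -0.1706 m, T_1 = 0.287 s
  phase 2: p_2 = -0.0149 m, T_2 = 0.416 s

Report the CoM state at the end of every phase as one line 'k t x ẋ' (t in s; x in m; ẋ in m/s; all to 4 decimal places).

phase 1: p=-0.1706, T=0.287, ωT=0.860225, cosh=1.393380, sinh=0.970313; start (x,ẋ)=(-0.091000, 0.285400) → end (x,ẋ)=(0.032705, 0.629173)
phase 2: p=-0.0149, T=0.416, ωT=1.246877, cosh=1.883430, sinh=1.596029; start (x,ẋ)=(0.032705, 0.629173) → end (x,ẋ)=(0.409789, 1.412736)

1 0.2870 0.0327 0.6292
2 0.7030 0.4098 1.4127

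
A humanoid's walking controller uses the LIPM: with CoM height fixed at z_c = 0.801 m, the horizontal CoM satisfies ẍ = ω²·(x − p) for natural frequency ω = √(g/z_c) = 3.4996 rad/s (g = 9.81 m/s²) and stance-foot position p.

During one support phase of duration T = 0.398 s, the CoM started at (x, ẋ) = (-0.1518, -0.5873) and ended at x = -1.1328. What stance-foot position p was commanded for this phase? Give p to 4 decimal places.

ωT = 3.4996·0.398 = 1.392841; cosh(ωT) = 2.137320, sinh(ωT) = 1.888951
x(T) = p + (x₀−p)·cosh(ωT) + (ẋ₀/ω)·sinh(ωT) ⇒ p·(1 − cosh) = x(T) − x₀·cosh − (ẋ₀/ω)·sinh
numerator   = -1.1328 − (-0.1518)·2.137320 − (-0.5873/3.4996)·1.888951 = -0.491353
denominator = 1 − 2.137320 = -1.137320
p = -0.491353 / -1.137320 = 0.4320

p = 0.4320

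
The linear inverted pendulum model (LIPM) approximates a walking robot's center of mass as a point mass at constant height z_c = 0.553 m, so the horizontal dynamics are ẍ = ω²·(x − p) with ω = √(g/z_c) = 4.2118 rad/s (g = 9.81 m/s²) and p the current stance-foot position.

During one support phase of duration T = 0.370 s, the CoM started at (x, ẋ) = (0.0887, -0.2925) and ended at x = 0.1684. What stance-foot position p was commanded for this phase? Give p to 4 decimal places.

ωT = 4.2118·0.370 = 1.558366; cosh(ωT) = 2.480766, sinh(ωT) = 2.270286
x(T) = p + (x₀−p)·cosh(ωT) + (ẋ₀/ω)·sinh(ωT) ⇒ p·(1 − cosh) = x(T) − x₀·cosh − (ẋ₀/ω)·sinh
numerator   = 0.1684 − (0.0887)·2.480766 − (-0.2925/4.2118)·2.270286 = 0.106022
denominator = 1 − 2.480766 = -1.480766
p = 0.106022 / -1.480766 = -0.0716

p = -0.0716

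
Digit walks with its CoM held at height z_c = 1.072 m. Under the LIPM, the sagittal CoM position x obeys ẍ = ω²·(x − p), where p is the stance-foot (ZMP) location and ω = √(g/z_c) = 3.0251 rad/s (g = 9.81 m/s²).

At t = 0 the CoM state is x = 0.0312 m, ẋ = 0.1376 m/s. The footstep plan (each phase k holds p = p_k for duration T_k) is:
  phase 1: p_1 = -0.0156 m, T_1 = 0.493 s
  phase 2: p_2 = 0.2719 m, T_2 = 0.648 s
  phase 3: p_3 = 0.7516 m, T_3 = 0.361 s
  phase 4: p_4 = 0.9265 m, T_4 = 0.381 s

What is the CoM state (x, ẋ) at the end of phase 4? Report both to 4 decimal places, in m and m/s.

phase 1: p=-0.0156, T=0.493, ωT=1.491374, cosh=2.334130, sinh=2.109067; start (x,ẋ)=(0.031200, 0.137600) → end (x,ẋ)=(0.189571, 0.619767)
phase 2: p=0.2719, T=0.648, ωT=1.960265, cosh=3.621014, sinh=3.480193; start (x,ẋ)=(0.189571, 0.619767) → end (x,ẋ)=(0.686788, 1.377426)
phase 3: p=0.7516, T=0.361, ωT=1.092061, cosh=1.657967, sinh=1.322443; start (x,ẋ)=(0.686788, 1.377426) → end (x,ẋ)=(1.246295, 2.024444)
phase 4: p=0.9265, T=0.381, ωT=1.152563, cosh=1.741062, sinh=1.425236; start (x,ẋ)=(1.246295, 2.024444) → end (x,ẋ)=(2.437073, 4.903472)

x = 2.4371, ẋ = 4.9035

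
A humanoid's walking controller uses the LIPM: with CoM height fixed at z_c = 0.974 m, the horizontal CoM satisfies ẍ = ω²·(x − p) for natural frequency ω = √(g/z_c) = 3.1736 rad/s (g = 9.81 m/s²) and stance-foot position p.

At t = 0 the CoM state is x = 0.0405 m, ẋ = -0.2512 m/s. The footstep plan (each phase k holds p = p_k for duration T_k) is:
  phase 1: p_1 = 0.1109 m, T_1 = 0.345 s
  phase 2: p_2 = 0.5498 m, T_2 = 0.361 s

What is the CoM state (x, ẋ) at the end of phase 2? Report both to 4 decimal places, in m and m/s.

x = -0.9124, ẋ = -4.2004

phase 1: p=0.1109, T=0.345, ωT=1.094892, cosh=1.661718, sinh=1.327142; start (x,ẋ)=(0.040500, -0.251200) → end (x,ẋ)=(-0.111132, -0.713936)
phase 2: p=0.5498, T=0.361, ωT=1.145670, cosh=1.731279, sinh=1.413268; start (x,ẋ)=(-0.111132, -0.713936) → end (x,ẋ)=(-0.912388, -4.200399)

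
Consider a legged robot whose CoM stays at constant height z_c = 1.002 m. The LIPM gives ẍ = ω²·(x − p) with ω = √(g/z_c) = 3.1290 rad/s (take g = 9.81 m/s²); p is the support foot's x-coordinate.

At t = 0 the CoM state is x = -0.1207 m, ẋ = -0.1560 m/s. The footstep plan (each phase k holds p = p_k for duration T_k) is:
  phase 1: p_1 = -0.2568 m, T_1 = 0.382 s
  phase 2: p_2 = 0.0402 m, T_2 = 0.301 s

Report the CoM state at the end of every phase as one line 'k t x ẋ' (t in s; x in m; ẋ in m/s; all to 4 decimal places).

1 0.3820 -0.0862 0.3578
2 0.6830 -0.0221 0.0987

phase 1: p=-0.2568, T=0.382, ωT=1.195278, cosh=1.803548, sinh=1.500928; start (x,ẋ)=(-0.120700, -0.156000) → end (x,ẋ)=(-0.086168, 0.357827)
phase 2: p=0.0402, T=0.301, ωT=0.941829, cosh=1.477291, sinh=1.087377; start (x,ẋ)=(-0.086168, 0.357827) → end (x,ẋ)=(-0.022131, 0.098661)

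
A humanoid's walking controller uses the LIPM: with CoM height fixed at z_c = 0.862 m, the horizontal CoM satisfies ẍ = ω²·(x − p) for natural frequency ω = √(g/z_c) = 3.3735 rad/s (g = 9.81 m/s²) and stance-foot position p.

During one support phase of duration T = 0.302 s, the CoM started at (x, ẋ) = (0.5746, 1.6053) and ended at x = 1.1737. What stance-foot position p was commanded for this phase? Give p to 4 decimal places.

ωT = 3.3735·0.302 = 1.018797; cosh(ωT) = 1.565445, sinh(ωT) = 1.204416
x(T) = p + (x₀−p)·cosh(ωT) + (ẋ₀/ω)·sinh(ωT) ⇒ p·(1 − cosh) = x(T) − x₀·cosh − (ẋ₀/ω)·sinh
numerator   = 1.1737 − (0.5746)·1.565445 − (1.6053/3.3735)·1.204416 = -0.298933
denominator = 1 − 1.565445 = -0.565445
p = -0.298933 / -0.565445 = 0.5287

p = 0.5287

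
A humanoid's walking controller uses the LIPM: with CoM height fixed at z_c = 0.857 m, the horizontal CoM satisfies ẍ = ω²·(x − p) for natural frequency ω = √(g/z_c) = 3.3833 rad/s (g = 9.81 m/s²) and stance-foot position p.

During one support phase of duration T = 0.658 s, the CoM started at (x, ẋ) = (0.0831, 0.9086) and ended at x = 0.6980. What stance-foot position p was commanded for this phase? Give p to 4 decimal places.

ωT = 3.3833·0.658 = 2.226211; cosh(ωT) = 4.686318, sinh(ωT) = 4.578381
x(T) = p + (x₀−p)·cosh(ωT) + (ẋ₀/ω)·sinh(ωT) ⇒ p·(1 − cosh) = x(T) − x₀·cosh − (ẋ₀/ω)·sinh
numerator   = 0.6980 − (0.0831)·4.686318 − (0.9086/3.3833)·4.578381 = -0.920977
denominator = 1 − 4.686318 = -3.686318
p = -0.920977 / -3.686318 = 0.2498

p = 0.2498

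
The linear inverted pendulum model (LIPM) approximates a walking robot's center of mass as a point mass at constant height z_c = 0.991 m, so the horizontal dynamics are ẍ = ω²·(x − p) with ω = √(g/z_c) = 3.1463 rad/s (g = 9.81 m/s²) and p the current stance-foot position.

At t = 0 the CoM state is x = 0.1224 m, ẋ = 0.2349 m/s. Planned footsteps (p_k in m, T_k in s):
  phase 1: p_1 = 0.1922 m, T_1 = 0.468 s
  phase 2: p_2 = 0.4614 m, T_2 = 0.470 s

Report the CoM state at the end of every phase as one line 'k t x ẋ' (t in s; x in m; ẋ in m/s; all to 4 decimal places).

1 0.4680 0.1862 0.0855
2 0.9380 -0.1171 -1.6034

phase 1: p=0.1922, T=0.468, ωT=1.472468, cosh=2.294671, sinh=2.065313; start (x,ẋ)=(0.122400, 0.234900) → end (x,ẋ)=(0.186226, 0.085451)
phase 2: p=0.4614, T=0.470, ωT=1.478761, cosh=2.307713, sinh=2.079793; start (x,ẋ)=(0.186226, 0.085451) → end (x,ẋ)=(-0.117136, -1.603443)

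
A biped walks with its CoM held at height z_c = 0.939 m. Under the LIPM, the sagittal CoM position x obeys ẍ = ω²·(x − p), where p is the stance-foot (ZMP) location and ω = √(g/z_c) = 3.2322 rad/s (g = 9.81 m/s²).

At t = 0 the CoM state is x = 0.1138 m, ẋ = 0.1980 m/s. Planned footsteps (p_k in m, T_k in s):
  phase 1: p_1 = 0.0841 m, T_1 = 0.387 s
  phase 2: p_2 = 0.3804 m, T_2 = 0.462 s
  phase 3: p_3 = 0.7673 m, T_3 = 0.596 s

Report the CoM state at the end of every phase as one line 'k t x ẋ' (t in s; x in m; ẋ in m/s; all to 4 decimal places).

1 0.3870 0.2385 0.5281
2 0.8490 0.3939 0.2652
3 1.4450 -0.2661 -3.1257

phase 1: p=0.0841, T=0.387, ωT=1.250861, cosh=1.889804, sinh=1.603546; start (x,ẋ)=(0.113800, 0.198000) → end (x,ẋ)=(0.238458, 0.528116)
phase 2: p=0.3804, T=0.462, ωT=1.493276, cosh=2.338146, sinh=2.113511; start (x,ẋ)=(0.238458, 0.528116) → end (x,ẋ)=(0.393850, 0.265166)
phase 3: p=0.7673, T=0.596, ωT=1.926391, cosh=3.505183, sinh=3.359510; start (x,ẋ)=(0.393850, 0.265166) → end (x,ẋ)=(-0.266099, -3.125688)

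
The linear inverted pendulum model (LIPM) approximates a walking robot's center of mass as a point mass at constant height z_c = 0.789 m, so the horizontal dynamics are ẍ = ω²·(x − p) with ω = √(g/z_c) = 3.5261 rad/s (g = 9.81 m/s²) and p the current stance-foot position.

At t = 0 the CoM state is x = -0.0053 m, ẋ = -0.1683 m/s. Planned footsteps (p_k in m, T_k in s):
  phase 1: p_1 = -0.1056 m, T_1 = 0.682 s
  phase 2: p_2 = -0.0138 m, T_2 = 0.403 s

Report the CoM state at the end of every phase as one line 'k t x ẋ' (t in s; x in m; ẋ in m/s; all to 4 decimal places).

1 0.6820 0.1922 1.0030
2 1.0850 0.9923 3.6146

phase 1: p=-0.1056, T=0.682, ωT=2.404800, cosh=5.583250, sinh=5.492967; start (x,ẋ)=(-0.005300, -0.168300) → end (x,ẋ)=(0.192222, 1.003025)
phase 2: p=-0.0138, T=0.403, ωT=1.421018, cosh=2.191402, sinh=1.949934; start (x,ẋ)=(0.192222, 1.003025) → end (x,ẋ)=(0.992349, 3.614566)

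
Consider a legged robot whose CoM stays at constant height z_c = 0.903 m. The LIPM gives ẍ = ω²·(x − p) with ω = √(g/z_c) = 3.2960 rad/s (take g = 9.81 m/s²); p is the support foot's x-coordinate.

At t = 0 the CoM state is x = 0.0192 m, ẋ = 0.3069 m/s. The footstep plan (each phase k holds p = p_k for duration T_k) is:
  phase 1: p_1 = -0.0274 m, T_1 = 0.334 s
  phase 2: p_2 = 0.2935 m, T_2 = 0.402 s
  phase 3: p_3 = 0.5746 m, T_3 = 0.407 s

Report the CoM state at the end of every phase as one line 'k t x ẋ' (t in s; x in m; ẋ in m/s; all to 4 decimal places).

phase 1: p=-0.0274, T=0.334, ωT=1.100864, cosh=1.669673, sinh=1.337090; start (x,ẋ)=(0.019200, 0.306900) → end (x,ẋ)=(0.174907, 0.717791)
phase 2: p=0.2935, T=0.402, ωT=1.324992, cosh=2.013980, sinh=1.748175; start (x,ẋ)=(0.174907, 0.717791) → end (x,ẋ)=(0.435367, 0.762286)
phase 3: p=0.5746, T=0.407, ωT=1.341472, cosh=2.043065, sinh=1.781604; start (x,ẋ)=(0.435367, 0.762286) → end (x,ẋ)=(0.702181, 0.739802)

1 0.3340 0.1749 0.7178
2 0.7360 0.4354 0.7623
3 1.1430 0.7022 0.7398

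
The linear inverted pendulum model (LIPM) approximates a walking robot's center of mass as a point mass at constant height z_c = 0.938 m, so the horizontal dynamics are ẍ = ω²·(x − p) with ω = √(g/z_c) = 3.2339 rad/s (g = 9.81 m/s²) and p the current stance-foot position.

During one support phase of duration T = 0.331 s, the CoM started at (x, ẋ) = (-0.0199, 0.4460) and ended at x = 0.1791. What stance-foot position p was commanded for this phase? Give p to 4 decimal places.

ωT = 3.2339·0.331 = 1.070421; cosh(ωT) = 1.629736, sinh(ωT) = 1.286871
x(T) = p + (x₀−p)·cosh(ωT) + (ẋ₀/ω)·sinh(ωT) ⇒ p·(1 − cosh) = x(T) − x₀·cosh − (ẋ₀/ω)·sinh
numerator   = 0.1791 − (-0.0199)·1.629736 − (0.4460/3.2339)·1.286871 = 0.034054
denominator = 1 − 1.629736 = -0.629736
p = 0.034054 / -0.629736 = -0.0541

p = -0.0541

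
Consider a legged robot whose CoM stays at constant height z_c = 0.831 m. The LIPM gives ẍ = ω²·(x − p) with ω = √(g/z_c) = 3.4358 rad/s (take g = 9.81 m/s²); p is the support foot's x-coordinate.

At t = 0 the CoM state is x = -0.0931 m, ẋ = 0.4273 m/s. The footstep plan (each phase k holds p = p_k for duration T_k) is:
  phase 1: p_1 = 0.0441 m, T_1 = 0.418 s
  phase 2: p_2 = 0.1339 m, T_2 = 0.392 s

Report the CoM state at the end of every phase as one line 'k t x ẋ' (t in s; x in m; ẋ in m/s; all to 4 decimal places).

phase 1: p=0.0441, T=0.418, ωT=1.436164, cosh=2.221188, sinh=1.983350; start (x,ẋ)=(-0.093100, 0.427300) → end (x,ẋ)=(-0.013984, 0.014179)
phase 2: p=0.1339, T=0.392, ωT=1.346834, cosh=2.052647, sinh=1.792584; start (x,ẋ)=(-0.013984, 0.014179) → end (x,ẋ)=(-0.162256, -0.881706)

1 0.4180 -0.0140 0.0142
2 0.8100 -0.1623 -0.8817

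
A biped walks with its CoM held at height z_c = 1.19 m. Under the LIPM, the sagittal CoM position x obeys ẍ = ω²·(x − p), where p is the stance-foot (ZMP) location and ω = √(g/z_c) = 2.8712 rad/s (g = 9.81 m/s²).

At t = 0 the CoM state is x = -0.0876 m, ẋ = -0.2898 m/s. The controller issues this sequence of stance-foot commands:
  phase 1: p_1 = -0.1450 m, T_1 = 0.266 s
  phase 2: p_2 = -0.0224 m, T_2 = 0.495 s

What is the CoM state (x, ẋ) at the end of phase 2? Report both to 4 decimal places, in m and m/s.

x = -0.4757, ẋ = -1.2678

phase 1: p=-0.1450, T=0.266, ωT=0.763739, cosh=1.306104, sinh=0.840183; start (x,ẋ)=(-0.087600, -0.289800) → end (x,ẋ)=(-0.154832, -0.240041)
phase 2: p=-0.0224, T=0.495, ωT=1.421244, cosh=2.191842, sinh=1.950428; start (x,ẋ)=(-0.154832, -0.240041) → end (x,ẋ)=(-0.475732, -1.267761)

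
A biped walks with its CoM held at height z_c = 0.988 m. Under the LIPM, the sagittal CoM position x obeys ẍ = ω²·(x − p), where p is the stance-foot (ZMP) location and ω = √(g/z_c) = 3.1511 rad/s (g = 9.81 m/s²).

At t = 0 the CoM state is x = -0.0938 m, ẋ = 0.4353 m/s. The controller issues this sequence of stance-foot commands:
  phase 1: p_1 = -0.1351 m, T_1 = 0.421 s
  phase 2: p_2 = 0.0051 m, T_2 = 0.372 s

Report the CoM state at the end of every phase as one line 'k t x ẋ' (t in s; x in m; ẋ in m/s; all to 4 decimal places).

1 0.4210 0.1901 1.1059
2 0.7930 0.8448 2.8078

phase 1: p=-0.1351, T=0.421, ωT=1.326613, cosh=2.016817, sinh=1.751442; start (x,ẋ)=(-0.093800, 0.435300) → end (x,ẋ)=(0.190143, 1.105854)
phase 2: p=0.0051, T=0.372, ωT=1.172209, cosh=1.769400, sinh=1.459718; start (x,ẋ)=(0.190143, 1.105854) → end (x,ẋ)=(0.844791, 2.807842)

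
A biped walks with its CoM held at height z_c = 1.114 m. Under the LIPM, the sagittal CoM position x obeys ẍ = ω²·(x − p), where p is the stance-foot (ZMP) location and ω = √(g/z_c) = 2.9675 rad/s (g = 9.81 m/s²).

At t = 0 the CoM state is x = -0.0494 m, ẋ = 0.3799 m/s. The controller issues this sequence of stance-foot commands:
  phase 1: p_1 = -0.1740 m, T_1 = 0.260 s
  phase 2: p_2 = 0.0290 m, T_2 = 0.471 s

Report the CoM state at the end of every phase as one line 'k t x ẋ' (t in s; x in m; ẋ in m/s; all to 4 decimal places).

phase 1: p=-0.1740, T=0.260, ωT=0.771550, cosh=1.312706, sinh=0.850410; start (x,ẋ)=(-0.049400, 0.379900) → end (x,ẋ)=(0.098433, 0.813137)
phase 2: p=0.0290, T=0.471, ωT=1.397692, cosh=2.146510, sinh=1.899343; start (x,ẋ)=(0.098433, 0.813137) → end (x,ẋ)=(0.698485, 2.136751)

1 0.2600 0.0984 0.8131
2 0.7310 0.6985 2.1368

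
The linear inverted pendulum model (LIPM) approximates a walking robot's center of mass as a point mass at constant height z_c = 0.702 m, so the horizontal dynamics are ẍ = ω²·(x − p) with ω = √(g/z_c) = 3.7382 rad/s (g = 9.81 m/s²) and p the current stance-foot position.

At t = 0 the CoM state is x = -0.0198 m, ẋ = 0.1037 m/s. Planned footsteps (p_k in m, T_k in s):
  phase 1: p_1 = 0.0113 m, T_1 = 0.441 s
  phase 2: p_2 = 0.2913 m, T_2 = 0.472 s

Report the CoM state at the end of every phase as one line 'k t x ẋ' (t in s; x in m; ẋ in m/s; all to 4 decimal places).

phase 1: p=0.0113, T=0.441, ωT=1.648546, cosh=2.695872, sinh=2.503543; start (x,ẋ)=(-0.019800, 0.103700) → end (x,ẋ)=(-0.003092, -0.011495)
phase 2: p=0.2913, T=0.472, ωT=1.764430, cosh=3.004765, sinh=2.833481; start (x,ẋ)=(-0.003092, -0.011495) → end (x,ẋ)=(-0.601991, -3.152772)

1 0.4410 -0.0031 -0.0115
2 0.9130 -0.6020 -3.1528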